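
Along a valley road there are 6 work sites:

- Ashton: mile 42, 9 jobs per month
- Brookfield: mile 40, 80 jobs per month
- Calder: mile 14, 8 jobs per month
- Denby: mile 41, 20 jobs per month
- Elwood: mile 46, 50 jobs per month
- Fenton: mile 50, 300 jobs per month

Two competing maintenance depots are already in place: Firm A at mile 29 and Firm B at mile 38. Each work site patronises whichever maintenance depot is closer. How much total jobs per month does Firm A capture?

8

The indifferent point is the midpoint (29+38)/2 = 33.5; work sites left of it (closer to Firm A at 29) go to Firm A, those right go to Firm B.
  Calder at 14 (w=8) → Firm A
  Brookfield at 40 (w=80) → Firm B
  Denby at 41 (w=20) → Firm B
  Ashton at 42 (w=9) → Firm B
  Elwood at 46 (w=50) → Firm B
  Fenton at 50 (w=300) → Firm B
Firm A captures 8; Firm B captures 459.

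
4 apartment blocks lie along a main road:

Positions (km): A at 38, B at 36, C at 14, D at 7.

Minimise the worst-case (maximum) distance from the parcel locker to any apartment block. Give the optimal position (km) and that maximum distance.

The 1-center on a line is the midpoint of the two extreme points: leftmost at 7, rightmost at 38.
Optimal location = (7 + 38)/2 = 22.5; maximum distance = (38 − 7)/2 = 15.5.

location 22.5, max distance 15.5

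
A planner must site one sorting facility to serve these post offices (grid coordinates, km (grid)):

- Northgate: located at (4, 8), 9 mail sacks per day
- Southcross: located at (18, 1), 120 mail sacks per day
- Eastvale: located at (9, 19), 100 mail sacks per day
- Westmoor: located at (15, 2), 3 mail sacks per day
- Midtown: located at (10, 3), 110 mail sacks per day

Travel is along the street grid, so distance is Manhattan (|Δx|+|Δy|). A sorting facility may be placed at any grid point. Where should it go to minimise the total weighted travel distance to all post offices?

(10, 3)

Manhattan distance separates: Σwᵢ(|x−xᵢ|+|y−yᵢ|) = Σwᵢ|x−xᵢ| + Σwᵢ|y−yᵢ|, so x and y are optimised independently as 1-D weighted medians.
Total weight W = 342; half = 171.
x-coordinate, sorted with cumulative weight:
  x=4 (Northgate, w=9) cum 9
  x=9 (Eastvale, w=100) cum 109
  x=10 (Midtown, w=110) cum 219  ← median
  x=15 (Westmoor, w=3) cum 222
  x=18 (Southcross, w=120) cum 342
⇒ x* = 10
y-coordinate, sorted with cumulative weight:
  y=1 (Southcross, w=120) cum 120
  y=2 (Westmoor, w=3) cum 123
  y=3 (Midtown, w=110) cum 233  ← median
  y=8 (Northgate, w=9) cum 242
  y=19 (Eastvale, w=100) cum 342
⇒ y* = 3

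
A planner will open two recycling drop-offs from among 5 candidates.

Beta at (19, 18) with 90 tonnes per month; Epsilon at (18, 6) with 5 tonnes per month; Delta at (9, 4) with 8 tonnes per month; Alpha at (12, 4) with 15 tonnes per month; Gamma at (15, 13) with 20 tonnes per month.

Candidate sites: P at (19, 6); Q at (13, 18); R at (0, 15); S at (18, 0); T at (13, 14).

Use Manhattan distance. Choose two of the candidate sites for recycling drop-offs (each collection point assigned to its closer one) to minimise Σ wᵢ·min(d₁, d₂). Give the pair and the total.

{P, Q}, total 916

Evaluate every pair (each demand assigned to the nearer of the two):
  {P, Q}: total = 916
  {Q, T}: total = 942
  {Q, S}: total = 964
  {Q, R}: total = 1134
  {P, T}: total = 1196
  {S, T}: total = 1244
  {R, T}: total = 1302
  {P, R}: total = 1536
  {P, S}: total = 1536
  {R, S}: total = 2314
Best pair: {P, Q} with total 916.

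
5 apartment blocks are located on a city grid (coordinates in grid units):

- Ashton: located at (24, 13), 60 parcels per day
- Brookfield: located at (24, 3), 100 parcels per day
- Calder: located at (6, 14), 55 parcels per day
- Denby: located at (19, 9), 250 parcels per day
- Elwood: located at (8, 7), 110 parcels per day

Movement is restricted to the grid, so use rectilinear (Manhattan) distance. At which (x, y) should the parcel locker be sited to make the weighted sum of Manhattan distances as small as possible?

(19, 9)

Manhattan distance separates: Σwᵢ(|x−xᵢ|+|y−yᵢ|) = Σwᵢ|x−xᵢ| + Σwᵢ|y−yᵢ|, so x and y are optimised independently as 1-D weighted medians.
Total weight W = 575; half = 287.5.
x-coordinate, sorted with cumulative weight:
  x=6 (Calder, w=55) cum 55
  x=8 (Elwood, w=110) cum 165
  x=19 (Denby, w=250) cum 415  ← median
  x=24 (Ashton, w=60) cum 475
  x=24 (Brookfield, w=100) cum 575
⇒ x* = 19
y-coordinate, sorted with cumulative weight:
  y=3 (Brookfield, w=100) cum 100
  y=7 (Elwood, w=110) cum 210
  y=9 (Denby, w=250) cum 460  ← median
  y=13 (Ashton, w=60) cum 520
  y=14 (Calder, w=55) cum 575
⇒ y* = 9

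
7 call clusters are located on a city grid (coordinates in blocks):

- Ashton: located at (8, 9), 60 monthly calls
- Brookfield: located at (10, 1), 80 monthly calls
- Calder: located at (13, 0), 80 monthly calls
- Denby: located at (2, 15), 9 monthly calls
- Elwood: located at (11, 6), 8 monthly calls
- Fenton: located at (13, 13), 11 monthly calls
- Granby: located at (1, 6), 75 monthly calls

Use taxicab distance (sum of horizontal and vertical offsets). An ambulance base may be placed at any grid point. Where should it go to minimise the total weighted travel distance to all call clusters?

(10, 6)

Manhattan distance separates: Σwᵢ(|x−xᵢ|+|y−yᵢ|) = Σwᵢ|x−xᵢ| + Σwᵢ|y−yᵢ|, so x and y are optimised independently as 1-D weighted medians.
Total weight W = 323; half = 161.5.
x-coordinate, sorted with cumulative weight:
  x=1 (Granby, w=75) cum 75
  x=2 (Denby, w=9) cum 84
  x=8 (Ashton, w=60) cum 144
  x=10 (Brookfield, w=80) cum 224  ← median
  x=11 (Elwood, w=8) cum 232
  x=13 (Calder, w=80) cum 312
  x=13 (Fenton, w=11) cum 323
⇒ x* = 10
y-coordinate, sorted with cumulative weight:
  y=0 (Calder, w=80) cum 80
  y=1 (Brookfield, w=80) cum 160
  y=6 (Elwood, w=8) cum 168  ← median
  y=6 (Granby, w=75) cum 243
  y=9 (Ashton, w=60) cum 303
  y=13 (Fenton, w=11) cum 314
  y=15 (Denby, w=9) cum 323
⇒ y* = 6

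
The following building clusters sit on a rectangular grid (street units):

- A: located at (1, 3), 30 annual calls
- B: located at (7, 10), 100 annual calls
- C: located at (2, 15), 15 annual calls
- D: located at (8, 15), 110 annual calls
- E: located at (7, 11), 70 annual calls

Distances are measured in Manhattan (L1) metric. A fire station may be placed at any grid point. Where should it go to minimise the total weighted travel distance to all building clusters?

Manhattan distance separates: Σwᵢ(|x−xᵢ|+|y−yᵢ|) = Σwᵢ|x−xᵢ| + Σwᵢ|y−yᵢ|, so x and y are optimised independently as 1-D weighted medians.
Total weight W = 325; half = 162.5.
x-coordinate, sorted with cumulative weight:
  x=1 (A, w=30) cum 30
  x=2 (C, w=15) cum 45
  x=7 (B, w=100) cum 145
  x=7 (E, w=70) cum 215  ← median
  x=8 (D, w=110) cum 325
⇒ x* = 7
y-coordinate, sorted with cumulative weight:
  y=3 (A, w=30) cum 30
  y=10 (B, w=100) cum 130
  y=11 (E, w=70) cum 200  ← median
  y=15 (C, w=15) cum 215
  y=15 (D, w=110) cum 325
⇒ y* = 11

(7, 11)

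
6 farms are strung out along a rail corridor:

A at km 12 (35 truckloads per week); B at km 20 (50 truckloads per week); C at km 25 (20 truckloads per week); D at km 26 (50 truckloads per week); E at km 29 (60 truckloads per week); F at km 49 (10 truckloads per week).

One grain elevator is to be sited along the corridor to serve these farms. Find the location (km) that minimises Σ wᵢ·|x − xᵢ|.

For a sum of weighted absolute distances on a line, the optimum is the weighted median (not the mean). Total weight W = 225; half-weight = 112.5.
Sort by position and accumulate weight:
  km 12 (A, w=35) → cum 35
  km 20 (B, w=50) → cum 85
  km 25 (C, w=20) → cum 105
  km 26 (D, w=50) → cum 155  ≥ 112.5 → median here
  km 29 (E, w=60) → cum 215
  km 49 (F, w=10) → cum 225
Optimal location: km 26.

x = 26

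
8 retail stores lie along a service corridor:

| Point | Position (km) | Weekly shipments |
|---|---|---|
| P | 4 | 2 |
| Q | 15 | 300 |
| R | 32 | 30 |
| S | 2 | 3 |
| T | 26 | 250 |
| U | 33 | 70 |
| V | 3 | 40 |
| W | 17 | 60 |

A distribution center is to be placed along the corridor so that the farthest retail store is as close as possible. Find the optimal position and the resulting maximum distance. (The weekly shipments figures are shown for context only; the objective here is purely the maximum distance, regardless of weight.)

location 17.5, max distance 15.5

The 1-center on a line is the midpoint of the two extreme points: leftmost at 2, rightmost at 33.
Optimal location = (2 + 33)/2 = 17.5; maximum distance = (33 − 2)/2 = 15.5.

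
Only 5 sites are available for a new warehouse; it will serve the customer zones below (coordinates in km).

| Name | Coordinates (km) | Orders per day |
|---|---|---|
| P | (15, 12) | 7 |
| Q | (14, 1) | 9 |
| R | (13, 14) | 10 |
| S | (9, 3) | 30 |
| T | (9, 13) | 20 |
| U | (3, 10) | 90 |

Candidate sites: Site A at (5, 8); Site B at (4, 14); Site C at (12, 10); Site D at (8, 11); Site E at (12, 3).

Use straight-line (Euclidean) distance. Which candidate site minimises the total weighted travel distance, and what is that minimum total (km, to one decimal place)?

Total weighted distance at each candidate:
  Site A (5, 8): total = 852.7
  Site B (4, 14): total = 1151.4
  Site C (12, 10): total = 1272.8
  Site D (8, 11): total = 958.3
  Site E (12, 3): total = 1527.3
Minimum is at Site A with total 852.7 km.

Site A, total 852.7 km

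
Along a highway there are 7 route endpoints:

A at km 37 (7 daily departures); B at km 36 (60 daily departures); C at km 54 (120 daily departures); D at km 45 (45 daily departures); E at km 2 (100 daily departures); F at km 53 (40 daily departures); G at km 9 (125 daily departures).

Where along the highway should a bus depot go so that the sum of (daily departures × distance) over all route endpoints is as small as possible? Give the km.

For a sum of weighted absolute distances on a line, the optimum is the weighted median (not the mean). Total weight W = 497; half-weight = 248.5.
Sort by position and accumulate weight:
  km 2 (E, w=100) → cum 100
  km 9 (G, w=125) → cum 225
  km 36 (B, w=60) → cum 285  ≥ 248.5 → median here
  km 37 (A, w=7) → cum 292
  km 45 (D, w=45) → cum 337
  km 53 (F, w=40) → cum 377
  km 54 (C, w=120) → cum 497
Optimal location: km 36.

x = 36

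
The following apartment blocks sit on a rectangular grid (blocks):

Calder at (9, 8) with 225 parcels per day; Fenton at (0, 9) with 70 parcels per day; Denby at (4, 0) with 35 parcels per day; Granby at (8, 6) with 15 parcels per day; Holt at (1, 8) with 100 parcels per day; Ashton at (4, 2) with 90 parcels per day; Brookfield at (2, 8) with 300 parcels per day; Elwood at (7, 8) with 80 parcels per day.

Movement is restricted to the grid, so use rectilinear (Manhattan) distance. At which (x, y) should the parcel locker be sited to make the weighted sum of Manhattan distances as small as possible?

Manhattan distance separates: Σwᵢ(|x−xᵢ|+|y−yᵢ|) = Σwᵢ|x−xᵢ| + Σwᵢ|y−yᵢ|, so x and y are optimised independently as 1-D weighted medians.
Total weight W = 915; half = 457.5.
x-coordinate, sorted with cumulative weight:
  x=0 (Fenton, w=70) cum 70
  x=1 (Holt, w=100) cum 170
  x=2 (Brookfield, w=300) cum 470  ← median
  x=4 (Denby, w=35) cum 505
  x=4 (Ashton, w=90) cum 595
  x=7 (Elwood, w=80) cum 675
  x=8 (Granby, w=15) cum 690
  x=9 (Calder, w=225) cum 915
⇒ x* = 2
y-coordinate, sorted with cumulative weight:
  y=0 (Denby, w=35) cum 35
  y=2 (Ashton, w=90) cum 125
  y=6 (Granby, w=15) cum 140
  y=8 (Calder, w=225) cum 365
  y=8 (Holt, w=100) cum 465  ← median
  y=8 (Brookfield, w=300) cum 765
  y=8 (Elwood, w=80) cum 845
  y=9 (Fenton, w=70) cum 915
⇒ y* = 8

(2, 8)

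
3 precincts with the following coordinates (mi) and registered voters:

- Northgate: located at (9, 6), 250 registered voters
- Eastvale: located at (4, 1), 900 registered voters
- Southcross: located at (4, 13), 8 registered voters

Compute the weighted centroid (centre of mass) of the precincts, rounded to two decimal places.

(5.08, 2.16)

The minimiser of Σwᵢ‖p−pᵢ‖² is the weighted centroid p* = (Σwᵢpᵢ)/(Σwᵢ).
Σwᵢ = 1158.
Σwᵢxᵢ = 250·9 + 900·4 + 8·4 = 5882.
Σwᵢyᵢ = 250·6 + 900·1 + 8·13 = 2504.
x* = 5882/1158 = 5.08, y* = 2504/1158 = 2.16.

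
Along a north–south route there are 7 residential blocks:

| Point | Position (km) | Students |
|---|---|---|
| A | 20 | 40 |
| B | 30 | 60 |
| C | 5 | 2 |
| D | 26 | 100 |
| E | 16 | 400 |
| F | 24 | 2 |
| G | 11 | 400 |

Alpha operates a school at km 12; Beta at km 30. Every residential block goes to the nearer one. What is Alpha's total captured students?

The indifferent point is the midpoint (12+30)/2 = 21; residential blocks left of it (closer to Alpha at 12) go to Alpha, those right go to Beta.
  C at 5 (w=2) → Alpha
  G at 11 (w=400) → Alpha
  E at 16 (w=400) → Alpha
  A at 20 (w=40) → Alpha
  F at 24 (w=2) → Beta
  D at 26 (w=100) → Beta
  B at 30 (w=60) → Beta
Alpha captures 842; Beta captures 162.

842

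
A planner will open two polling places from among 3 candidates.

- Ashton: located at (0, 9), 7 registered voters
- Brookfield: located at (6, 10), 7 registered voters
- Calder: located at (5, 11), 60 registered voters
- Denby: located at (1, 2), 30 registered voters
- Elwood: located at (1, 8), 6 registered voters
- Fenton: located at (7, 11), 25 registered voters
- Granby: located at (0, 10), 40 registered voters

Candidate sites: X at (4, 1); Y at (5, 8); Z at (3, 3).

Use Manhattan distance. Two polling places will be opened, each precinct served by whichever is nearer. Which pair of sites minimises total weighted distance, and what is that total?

Evaluate every pair (each demand assigned to the nearer of the two):
  {Y, Z}: total = 762
  {X, Y}: total = 792
  {X, Z}: total = 1565
Best pair: {Y, Z} with total 762.

{Y, Z}, total 762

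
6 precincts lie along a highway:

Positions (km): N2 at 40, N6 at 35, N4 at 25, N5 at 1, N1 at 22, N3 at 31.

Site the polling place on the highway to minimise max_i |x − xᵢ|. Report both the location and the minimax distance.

location 20.5, max distance 19.5

The 1-center on a line is the midpoint of the two extreme points: leftmost at 1, rightmost at 40.
Optimal location = (1 + 40)/2 = 20.5; maximum distance = (40 − 1)/2 = 19.5.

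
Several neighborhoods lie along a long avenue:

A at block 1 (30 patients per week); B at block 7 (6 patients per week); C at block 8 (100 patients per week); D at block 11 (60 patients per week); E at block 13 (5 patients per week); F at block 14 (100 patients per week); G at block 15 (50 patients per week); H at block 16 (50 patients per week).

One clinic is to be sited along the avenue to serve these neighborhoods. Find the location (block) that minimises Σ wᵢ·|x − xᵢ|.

For a sum of weighted absolute distances on a line, the optimum is the weighted median (not the mean). Total weight W = 401; half-weight = 200.5.
Sort by position and accumulate weight:
  block 1 (A, w=30) → cum 30
  block 7 (B, w=6) → cum 36
  block 8 (C, w=100) → cum 136
  block 11 (D, w=60) → cum 196
  block 13 (E, w=5) → cum 201  ≥ 200.5 → median here
  block 14 (F, w=100) → cum 301
  block 15 (G, w=50) → cum 351
  block 16 (H, w=50) → cum 401
Optimal location: block 13.

x = 13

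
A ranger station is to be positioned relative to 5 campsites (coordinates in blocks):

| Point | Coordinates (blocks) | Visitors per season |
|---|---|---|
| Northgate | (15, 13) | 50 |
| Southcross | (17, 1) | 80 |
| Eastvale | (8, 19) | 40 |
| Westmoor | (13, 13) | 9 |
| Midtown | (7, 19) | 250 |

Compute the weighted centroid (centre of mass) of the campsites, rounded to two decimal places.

The minimiser of Σwᵢ‖p−pᵢ‖² is the weighted centroid p* = (Σwᵢpᵢ)/(Σwᵢ).
Σwᵢ = 429.
Σwᵢxᵢ = 50·15 + 80·17 + 40·8 + 9·13 + 250·7 = 4297.
Σwᵢyᵢ = 50·13 + 80·1 + 40·19 + 9·13 + 250·19 = 6357.
x* = 4297/429 = 10.02, y* = 6357/429 = 14.82.

(10.02, 14.82)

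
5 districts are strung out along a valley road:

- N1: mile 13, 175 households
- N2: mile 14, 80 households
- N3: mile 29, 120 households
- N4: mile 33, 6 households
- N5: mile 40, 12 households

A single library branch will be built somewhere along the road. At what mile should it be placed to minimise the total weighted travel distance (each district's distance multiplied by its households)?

x = 14

For a sum of weighted absolute distances on a line, the optimum is the weighted median (not the mean). Total weight W = 393; half-weight = 196.5.
Sort by position and accumulate weight:
  mile 13 (N1, w=175) → cum 175
  mile 14 (N2, w=80) → cum 255  ≥ 196.5 → median here
  mile 29 (N3, w=120) → cum 375
  mile 33 (N4, w=6) → cum 381
  mile 40 (N5, w=12) → cum 393
Optimal location: mile 14.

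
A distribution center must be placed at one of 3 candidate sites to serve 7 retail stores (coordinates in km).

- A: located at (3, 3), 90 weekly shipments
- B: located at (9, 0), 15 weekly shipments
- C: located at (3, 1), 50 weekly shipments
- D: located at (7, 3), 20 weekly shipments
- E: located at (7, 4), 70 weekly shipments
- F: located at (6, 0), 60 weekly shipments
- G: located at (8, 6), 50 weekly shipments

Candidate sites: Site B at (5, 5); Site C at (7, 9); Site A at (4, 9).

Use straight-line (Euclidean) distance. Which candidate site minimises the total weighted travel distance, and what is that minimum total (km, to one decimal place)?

Total weighted distance at each candidate:
  Site B (5, 5): total = 1251.4
  Site C (7, 9): total = 2405.9
  Site A (4, 9): total = 2450.5
Minimum is at Site B with total 1251.4 km.

Site B, total 1251.4 km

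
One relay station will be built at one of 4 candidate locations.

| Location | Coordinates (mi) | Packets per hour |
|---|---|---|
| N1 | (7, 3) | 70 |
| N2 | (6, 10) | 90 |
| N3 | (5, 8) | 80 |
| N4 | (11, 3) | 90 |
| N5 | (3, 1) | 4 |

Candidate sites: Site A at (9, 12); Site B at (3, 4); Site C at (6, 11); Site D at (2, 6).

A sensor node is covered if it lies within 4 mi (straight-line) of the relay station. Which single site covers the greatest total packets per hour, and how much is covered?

Site C, covering 170

Coverage radius r = 4 mi; a point is covered iff (Δx)²+(Δy)² ≤ 4² = 16.
  Site A (9, 12): covers {N2} → 90
  Site B (3, 4): covers {N5} → 4
  Site C (6, 11): covers {N2, N3} → 170
  Site D (2, 6): covers {N3} → 80
Maximum coverage at Site C: 170 packets per hour.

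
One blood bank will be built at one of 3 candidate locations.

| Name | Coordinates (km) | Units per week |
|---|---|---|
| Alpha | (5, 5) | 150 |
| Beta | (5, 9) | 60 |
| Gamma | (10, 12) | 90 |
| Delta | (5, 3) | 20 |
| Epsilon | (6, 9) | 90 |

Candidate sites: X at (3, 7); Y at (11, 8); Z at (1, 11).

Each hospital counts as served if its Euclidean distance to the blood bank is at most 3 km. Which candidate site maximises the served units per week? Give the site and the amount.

Coverage radius r = 3 km; a point is covered iff (Δx)²+(Δy)² ≤ 3² = 9.
  X (3, 7): covers {Alpha, Beta} → 210
  Y (11, 8): covers {none} → 0
  Z (1, 11): covers {none} → 0
Maximum coverage at X: 210 units per week.

X, covering 210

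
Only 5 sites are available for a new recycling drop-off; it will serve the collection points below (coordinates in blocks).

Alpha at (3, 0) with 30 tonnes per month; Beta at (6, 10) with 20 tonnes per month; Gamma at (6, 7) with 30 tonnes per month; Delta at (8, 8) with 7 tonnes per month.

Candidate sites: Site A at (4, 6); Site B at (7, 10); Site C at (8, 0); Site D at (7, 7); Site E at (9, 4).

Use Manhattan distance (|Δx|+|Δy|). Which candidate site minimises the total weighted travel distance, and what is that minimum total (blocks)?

Total weighted distance at each candidate:
  Site A (4, 6): total = 462
  Site B (7, 10): total = 581
  Site C (8, 0): total = 716
  Site D (7, 7): total = 454
  Site E (9, 4): total = 695
Minimum is at Site D with total 454 blocks.

Site D, total 454 blocks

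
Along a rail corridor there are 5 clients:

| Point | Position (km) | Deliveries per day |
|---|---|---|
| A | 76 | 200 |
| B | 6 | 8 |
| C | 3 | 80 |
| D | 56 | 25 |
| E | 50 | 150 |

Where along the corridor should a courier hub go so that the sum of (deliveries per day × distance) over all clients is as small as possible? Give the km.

For a sum of weighted absolute distances on a line, the optimum is the weighted median (not the mean). Total weight W = 463; half-weight = 231.5.
Sort by position and accumulate weight:
  km 3 (C, w=80) → cum 80
  km 6 (B, w=8) → cum 88
  km 50 (E, w=150) → cum 238  ≥ 231.5 → median here
  km 56 (D, w=25) → cum 263
  km 76 (A, w=200) → cum 463
Optimal location: km 50.

x = 50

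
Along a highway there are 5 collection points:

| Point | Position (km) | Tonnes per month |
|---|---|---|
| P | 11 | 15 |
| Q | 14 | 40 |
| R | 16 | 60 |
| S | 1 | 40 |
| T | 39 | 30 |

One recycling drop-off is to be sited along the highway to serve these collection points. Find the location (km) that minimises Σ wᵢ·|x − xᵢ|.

For a sum of weighted absolute distances on a line, the optimum is the weighted median (not the mean). Total weight W = 185; half-weight = 92.5.
Sort by position and accumulate weight:
  km 1 (S, w=40) → cum 40
  km 11 (P, w=15) → cum 55
  km 14 (Q, w=40) → cum 95  ≥ 92.5 → median here
  km 16 (R, w=60) → cum 155
  km 39 (T, w=30) → cum 185
Optimal location: km 14.

x = 14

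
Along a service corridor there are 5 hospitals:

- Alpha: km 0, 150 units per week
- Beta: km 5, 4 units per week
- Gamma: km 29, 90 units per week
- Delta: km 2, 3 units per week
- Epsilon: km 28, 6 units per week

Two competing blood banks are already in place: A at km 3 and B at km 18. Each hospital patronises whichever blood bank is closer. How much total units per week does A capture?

The indifferent point is the midpoint (3+18)/2 = 10.5; hospitals left of it (closer to A at 3) go to A, those right go to B.
  Alpha at 0 (w=150) → A
  Delta at 2 (w=3) → A
  Beta at 5 (w=4) → A
  Epsilon at 28 (w=6) → B
  Gamma at 29 (w=90) → B
A captures 157; B captures 96.

157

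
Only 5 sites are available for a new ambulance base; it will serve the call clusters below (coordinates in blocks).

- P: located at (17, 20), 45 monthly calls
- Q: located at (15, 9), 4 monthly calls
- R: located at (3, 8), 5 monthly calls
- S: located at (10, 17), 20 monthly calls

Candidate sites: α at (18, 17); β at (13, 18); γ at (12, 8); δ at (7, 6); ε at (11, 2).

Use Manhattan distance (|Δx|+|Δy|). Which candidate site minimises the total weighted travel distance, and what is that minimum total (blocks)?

Total weighted distance at each candidate:
  α (18, 17): total = 504
  β (13, 18): total = 494
  γ (12, 8): total = 1046
  δ (7, 6): total = 1434
  ε (11, 2): total = 1514
Minimum is at β with total 494 blocks.

β, total 494 blocks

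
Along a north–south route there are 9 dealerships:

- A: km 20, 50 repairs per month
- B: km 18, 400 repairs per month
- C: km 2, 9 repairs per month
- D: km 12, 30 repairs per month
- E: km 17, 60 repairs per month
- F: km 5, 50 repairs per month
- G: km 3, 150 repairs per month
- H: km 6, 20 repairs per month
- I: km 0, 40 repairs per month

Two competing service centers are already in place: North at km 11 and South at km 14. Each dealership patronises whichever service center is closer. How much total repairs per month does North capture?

299

The indifferent point is the midpoint (11+14)/2 = 12.5; dealerships left of it (closer to North at 11) go to North, those right go to South.
  I at 0 (w=40) → North
  C at 2 (w=9) → North
  G at 3 (w=150) → North
  F at 5 (w=50) → North
  H at 6 (w=20) → North
  D at 12 (w=30) → North
  E at 17 (w=60) → South
  B at 18 (w=400) → South
  A at 20 (w=50) → South
North captures 299; South captures 510.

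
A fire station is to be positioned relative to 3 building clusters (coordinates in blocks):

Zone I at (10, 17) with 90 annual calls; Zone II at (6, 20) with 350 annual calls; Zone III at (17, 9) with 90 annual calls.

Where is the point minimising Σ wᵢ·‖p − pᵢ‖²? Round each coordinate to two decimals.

The minimiser of Σwᵢ‖p−pᵢ‖² is the weighted centroid p* = (Σwᵢpᵢ)/(Σwᵢ).
Σwᵢ = 530.
Σwᵢxᵢ = 90·10 + 350·6 + 90·17 = 4530.
Σwᵢyᵢ = 90·17 + 350·20 + 90·9 = 9340.
x* = 4530/530 = 8.55, y* = 9340/530 = 17.62.

(8.55, 17.62)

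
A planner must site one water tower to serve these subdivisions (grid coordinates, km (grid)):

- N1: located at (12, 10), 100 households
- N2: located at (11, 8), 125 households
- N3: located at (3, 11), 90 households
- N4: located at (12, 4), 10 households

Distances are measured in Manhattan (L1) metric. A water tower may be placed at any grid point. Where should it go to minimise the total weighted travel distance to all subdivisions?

(11, 10)

Manhattan distance separates: Σwᵢ(|x−xᵢ|+|y−yᵢ|) = Σwᵢ|x−xᵢ| + Σwᵢ|y−yᵢ|, so x and y are optimised independently as 1-D weighted medians.
Total weight W = 325; half = 162.5.
x-coordinate, sorted with cumulative weight:
  x=3 (N3, w=90) cum 90
  x=11 (N2, w=125) cum 215  ← median
  x=12 (N1, w=100) cum 315
  x=12 (N4, w=10) cum 325
⇒ x* = 11
y-coordinate, sorted with cumulative weight:
  y=4 (N4, w=10) cum 10
  y=8 (N2, w=125) cum 135
  y=10 (N1, w=100) cum 235  ← median
  y=11 (N3, w=90) cum 325
⇒ y* = 10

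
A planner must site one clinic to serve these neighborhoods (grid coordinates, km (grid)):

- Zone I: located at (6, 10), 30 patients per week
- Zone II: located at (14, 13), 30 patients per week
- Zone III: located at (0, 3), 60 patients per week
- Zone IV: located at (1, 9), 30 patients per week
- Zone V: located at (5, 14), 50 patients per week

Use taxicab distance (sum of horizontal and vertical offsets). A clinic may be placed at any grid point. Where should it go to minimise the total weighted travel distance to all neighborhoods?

Manhattan distance separates: Σwᵢ(|x−xᵢ|+|y−yᵢ|) = Σwᵢ|x−xᵢ| + Σwᵢ|y−yᵢ|, so x and y are optimised independently as 1-D weighted medians.
Total weight W = 200; half = 100.
x-coordinate, sorted with cumulative weight:
  x=0 (Zone III, w=60) cum 60
  x=1 (Zone IV, w=30) cum 90
  x=5 (Zone V, w=50) cum 140  ← median
  x=6 (Zone I, w=30) cum 170
  x=14 (Zone II, w=30) cum 200
⇒ x* = 5
y-coordinate, sorted with cumulative weight:
  y=3 (Zone III, w=60) cum 60
  y=9 (Zone IV, w=30) cum 90
  y=10 (Zone I, w=30) cum 120  ← median
  y=13 (Zone II, w=30) cum 150
  y=14 (Zone V, w=50) cum 200
⇒ y* = 10

(5, 10)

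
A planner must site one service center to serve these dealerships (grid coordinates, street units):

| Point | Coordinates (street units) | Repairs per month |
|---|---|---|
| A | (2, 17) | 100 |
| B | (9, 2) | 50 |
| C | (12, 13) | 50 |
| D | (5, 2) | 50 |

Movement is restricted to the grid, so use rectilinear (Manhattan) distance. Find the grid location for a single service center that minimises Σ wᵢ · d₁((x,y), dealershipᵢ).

(5, 13)

Manhattan distance separates: Σwᵢ(|x−xᵢ|+|y−yᵢ|) = Σwᵢ|x−xᵢ| + Σwᵢ|y−yᵢ|, so x and y are optimised independently as 1-D weighted medians.
Total weight W = 250; half = 125.
x-coordinate, sorted with cumulative weight:
  x=2 (A, w=100) cum 100
  x=5 (D, w=50) cum 150  ← median
  x=9 (B, w=50) cum 200
  x=12 (C, w=50) cum 250
⇒ x* = 5
y-coordinate, sorted with cumulative weight:
  y=2 (B, w=50) cum 50
  y=2 (D, w=50) cum 100
  y=13 (C, w=50) cum 150  ← median
  y=17 (A, w=100) cum 250
⇒ y* = 13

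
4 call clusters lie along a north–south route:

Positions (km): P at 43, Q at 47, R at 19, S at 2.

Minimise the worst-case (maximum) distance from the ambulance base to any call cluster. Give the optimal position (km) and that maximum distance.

The 1-center on a line is the midpoint of the two extreme points: leftmost at 2, rightmost at 47.
Optimal location = (2 + 47)/2 = 24.5; maximum distance = (47 − 2)/2 = 22.5.

location 24.5, max distance 22.5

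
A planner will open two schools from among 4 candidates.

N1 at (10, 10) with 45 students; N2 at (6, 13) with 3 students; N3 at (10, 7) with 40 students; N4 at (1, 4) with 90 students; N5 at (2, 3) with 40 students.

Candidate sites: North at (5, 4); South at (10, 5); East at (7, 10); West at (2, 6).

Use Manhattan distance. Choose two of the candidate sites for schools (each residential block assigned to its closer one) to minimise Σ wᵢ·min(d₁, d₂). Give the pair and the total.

Evaluate every pair (each demand assigned to the nearer of the two):
  {South, West}: total = 728
  {East, West}: total = 777
  {North, South}: total = 855
  {North, East}: total = 907
  {North, West}: total = 1235
  {South, East}: total = 1527
Best pair: {South, West} with total 728.

{South, West}, total 728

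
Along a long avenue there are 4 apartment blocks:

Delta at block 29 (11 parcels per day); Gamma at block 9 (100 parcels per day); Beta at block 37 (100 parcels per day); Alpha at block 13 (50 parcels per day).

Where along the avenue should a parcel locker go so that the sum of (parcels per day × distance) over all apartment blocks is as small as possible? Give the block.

x = 13

For a sum of weighted absolute distances on a line, the optimum is the weighted median (not the mean). Total weight W = 261; half-weight = 130.5.
Sort by position and accumulate weight:
  block 9 (Gamma, w=100) → cum 100
  block 13 (Alpha, w=50) → cum 150  ≥ 130.5 → median here
  block 29 (Delta, w=11) → cum 161
  block 37 (Beta, w=100) → cum 261
Optimal location: block 13.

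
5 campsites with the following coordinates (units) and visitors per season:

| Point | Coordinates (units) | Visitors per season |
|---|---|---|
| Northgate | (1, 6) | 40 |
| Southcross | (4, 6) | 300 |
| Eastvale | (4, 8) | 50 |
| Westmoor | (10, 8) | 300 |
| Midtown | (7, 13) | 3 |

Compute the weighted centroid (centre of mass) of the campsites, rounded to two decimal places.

The minimiser of Σwᵢ‖p−pᵢ‖² is the weighted centroid p* = (Σwᵢpᵢ)/(Σwᵢ).
Σwᵢ = 693.
Σwᵢxᵢ = 40·1 + 300·4 + 50·4 + 300·10 + 3·7 = 4461.
Σwᵢyᵢ = 40·6 + 300·6 + 50·8 + 300·8 + 3·13 = 4879.
x* = 4461/693 = 6.44, y* = 4879/693 = 7.04.

(6.44, 7.04)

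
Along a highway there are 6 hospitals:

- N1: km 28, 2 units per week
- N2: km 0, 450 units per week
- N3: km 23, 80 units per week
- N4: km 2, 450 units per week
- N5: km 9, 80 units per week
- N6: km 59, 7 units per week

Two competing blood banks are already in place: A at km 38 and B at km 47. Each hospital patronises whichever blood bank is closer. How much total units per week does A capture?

The indifferent point is the midpoint (38+47)/2 = 42.5; hospitals left of it (closer to A at 38) go to A, those right go to B.
  N2 at 0 (w=450) → A
  N4 at 2 (w=450) → A
  N5 at 9 (w=80) → A
  N3 at 23 (w=80) → A
  N1 at 28 (w=2) → A
  N6 at 59 (w=7) → B
A captures 1062; B captures 7.

1062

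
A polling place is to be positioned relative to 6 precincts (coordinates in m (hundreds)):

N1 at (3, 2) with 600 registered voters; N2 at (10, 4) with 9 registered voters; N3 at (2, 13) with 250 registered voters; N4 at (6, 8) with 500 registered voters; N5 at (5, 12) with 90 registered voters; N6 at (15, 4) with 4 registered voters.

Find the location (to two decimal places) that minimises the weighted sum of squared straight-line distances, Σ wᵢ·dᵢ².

The minimiser of Σwᵢ‖p−pᵢ‖² is the weighted centroid p* = (Σwᵢpᵢ)/(Σwᵢ).
Σwᵢ = 1453.
Σwᵢxᵢ = 600·3 + 9·10 + 250·2 + 500·6 + 90·5 + 4·15 = 5900.
Σwᵢyᵢ = 600·2 + 9·4 + 250·13 + 500·8 + 90·12 + 4·4 = 9582.
x* = 5900/1453 = 4.06, y* = 9582/1453 = 6.59.

(4.06, 6.59)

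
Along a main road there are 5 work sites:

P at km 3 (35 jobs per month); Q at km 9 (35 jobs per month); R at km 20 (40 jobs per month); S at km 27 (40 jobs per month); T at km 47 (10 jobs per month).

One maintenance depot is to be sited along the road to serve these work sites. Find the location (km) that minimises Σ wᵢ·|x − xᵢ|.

For a sum of weighted absolute distances on a line, the optimum is the weighted median (not the mean). Total weight W = 160; half-weight = 80.
Sort by position and accumulate weight:
  km 3 (P, w=35) → cum 35
  km 9 (Q, w=35) → cum 70
  km 20 (R, w=40) → cum 110  ≥ 80 → median here
  km 27 (S, w=40) → cum 150
  km 47 (T, w=10) → cum 160
Optimal location: km 20.

x = 20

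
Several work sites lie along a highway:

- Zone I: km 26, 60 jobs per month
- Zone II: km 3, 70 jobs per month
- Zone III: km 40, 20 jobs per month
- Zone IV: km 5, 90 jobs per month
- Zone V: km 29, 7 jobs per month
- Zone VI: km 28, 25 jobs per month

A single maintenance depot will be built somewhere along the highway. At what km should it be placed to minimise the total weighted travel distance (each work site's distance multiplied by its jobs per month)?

For a sum of weighted absolute distances on a line, the optimum is the weighted median (not the mean). Total weight W = 272; half-weight = 136.
Sort by position and accumulate weight:
  km 3 (Zone II, w=70) → cum 70
  km 5 (Zone IV, w=90) → cum 160  ≥ 136 → median here
  km 26 (Zone I, w=60) → cum 220
  km 28 (Zone VI, w=25) → cum 245
  km 29 (Zone V, w=7) → cum 252
  km 40 (Zone III, w=20) → cum 272
Optimal location: km 5.

x = 5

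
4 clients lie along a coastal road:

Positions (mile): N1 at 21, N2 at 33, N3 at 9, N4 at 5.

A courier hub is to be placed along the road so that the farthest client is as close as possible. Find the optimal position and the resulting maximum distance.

location 19, max distance 14

The 1-center on a line is the midpoint of the two extreme points: leftmost at 5, rightmost at 33.
Optimal location = (5 + 33)/2 = 19; maximum distance = (33 − 5)/2 = 14.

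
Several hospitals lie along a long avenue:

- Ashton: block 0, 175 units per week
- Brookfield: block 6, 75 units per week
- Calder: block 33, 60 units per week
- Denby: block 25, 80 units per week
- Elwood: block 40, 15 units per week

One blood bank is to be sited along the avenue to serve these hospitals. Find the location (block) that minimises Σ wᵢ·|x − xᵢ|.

For a sum of weighted absolute distances on a line, the optimum is the weighted median (not the mean). Total weight W = 405; half-weight = 202.5.
Sort by position and accumulate weight:
  block 0 (Ashton, w=175) → cum 175
  block 6 (Brookfield, w=75) → cum 250  ≥ 202.5 → median here
  block 25 (Denby, w=80) → cum 330
  block 33 (Calder, w=60) → cum 390
  block 40 (Elwood, w=15) → cum 405
Optimal location: block 6.

x = 6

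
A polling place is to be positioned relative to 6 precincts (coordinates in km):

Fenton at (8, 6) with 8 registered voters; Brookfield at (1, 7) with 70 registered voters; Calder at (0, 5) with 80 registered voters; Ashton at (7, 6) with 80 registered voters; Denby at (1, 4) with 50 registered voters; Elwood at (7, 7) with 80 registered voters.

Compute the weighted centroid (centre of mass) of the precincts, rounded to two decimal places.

The minimiser of Σwᵢ‖p−pᵢ‖² is the weighted centroid p* = (Σwᵢpᵢ)/(Σwᵢ).
Σwᵢ = 368.
Σwᵢxᵢ = 8·8 + 70·1 + 80·0 + 80·7 + 50·1 + 80·7 = 1304.
Σwᵢyᵢ = 8·6 + 70·7 + 80·5 + 80·6 + 50·4 + 80·7 = 2178.
x* = 1304/368 = 3.54, y* = 2178/368 = 5.92.

(3.54, 5.92)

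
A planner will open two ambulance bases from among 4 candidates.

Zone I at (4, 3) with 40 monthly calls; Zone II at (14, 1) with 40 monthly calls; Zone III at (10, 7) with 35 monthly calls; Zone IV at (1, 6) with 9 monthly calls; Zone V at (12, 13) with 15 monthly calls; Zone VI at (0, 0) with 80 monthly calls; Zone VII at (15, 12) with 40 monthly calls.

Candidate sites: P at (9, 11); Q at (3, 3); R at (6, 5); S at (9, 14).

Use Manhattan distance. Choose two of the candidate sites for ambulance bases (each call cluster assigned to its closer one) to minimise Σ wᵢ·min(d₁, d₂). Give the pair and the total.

{P, Q}, total 1615

Evaluate every pair (each demand assigned to the nearer of the two):
  {P, Q}: total = 1615
  {Q, S}: total = 1745
  {P, R}: total = 2104
  {Q, R}: total = 2105
  {R, S}: total = 2164
  {P, S}: total = 3352
Best pair: {P, Q} with total 1615.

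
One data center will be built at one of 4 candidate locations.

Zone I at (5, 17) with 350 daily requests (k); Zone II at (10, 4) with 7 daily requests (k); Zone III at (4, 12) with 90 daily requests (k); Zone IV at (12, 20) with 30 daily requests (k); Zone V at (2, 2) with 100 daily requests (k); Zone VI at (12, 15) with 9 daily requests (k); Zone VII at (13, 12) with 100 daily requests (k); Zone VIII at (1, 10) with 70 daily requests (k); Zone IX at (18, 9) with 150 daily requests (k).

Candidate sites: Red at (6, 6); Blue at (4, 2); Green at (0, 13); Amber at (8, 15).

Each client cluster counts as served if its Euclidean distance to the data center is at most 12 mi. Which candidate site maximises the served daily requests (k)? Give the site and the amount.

Amber, covering 806

Coverage radius r = 12 mi; a point is covered iff (Δx)²+(Δy)² ≤ 12² = 144.
  Red (6, 6): covers {Zone I, Zone II, Zone III, Zone V, Zone VI, Zone VII, Zone VIII} → 726
  Blue (4, 2): covers {Zone II, Zone III, Zone V, Zone VIII} → 267
  Green (0, 13): covers {Zone I, Zone III, Zone V, Zone VIII} → 610
  Amber (8, 15): covers {Zone I, Zone II, Zone III, Zone IV, Zone VI, Zone VII, Zone VIII, Zone IX} → 806
Maximum coverage at Amber: 806 daily requests (k).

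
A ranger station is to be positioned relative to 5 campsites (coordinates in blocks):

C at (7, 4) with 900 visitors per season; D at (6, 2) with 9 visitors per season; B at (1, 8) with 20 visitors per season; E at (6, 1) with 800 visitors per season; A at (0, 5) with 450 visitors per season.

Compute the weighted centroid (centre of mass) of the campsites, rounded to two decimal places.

(5.13, 3.13)

The minimiser of Σwᵢ‖p−pᵢ‖² is the weighted centroid p* = (Σwᵢpᵢ)/(Σwᵢ).
Σwᵢ = 2179.
Σwᵢxᵢ = 900·7 + 9·6 + 20·1 + 800·6 + 450·0 = 11174.
Σwᵢyᵢ = 900·4 + 9·2 + 20·8 + 800·1 + 450·5 = 6828.
x* = 11174/2179 = 5.13, y* = 6828/2179 = 3.13.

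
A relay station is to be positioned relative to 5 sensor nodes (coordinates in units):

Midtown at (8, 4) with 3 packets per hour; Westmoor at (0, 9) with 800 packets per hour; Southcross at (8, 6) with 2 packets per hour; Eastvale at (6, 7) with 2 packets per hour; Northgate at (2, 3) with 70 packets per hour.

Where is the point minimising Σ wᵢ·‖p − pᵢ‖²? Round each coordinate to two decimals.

The minimiser of Σwᵢ‖p−pᵢ‖² is the weighted centroid p* = (Σwᵢpᵢ)/(Σwᵢ).
Σwᵢ = 877.
Σwᵢxᵢ = 3·8 + 800·0 + 2·8 + 2·6 + 70·2 = 192.
Σwᵢyᵢ = 3·4 + 800·9 + 2·6 + 2·7 + 70·3 = 7448.
x* = 192/877 = 0.22, y* = 7448/877 = 8.49.

(0.22, 8.49)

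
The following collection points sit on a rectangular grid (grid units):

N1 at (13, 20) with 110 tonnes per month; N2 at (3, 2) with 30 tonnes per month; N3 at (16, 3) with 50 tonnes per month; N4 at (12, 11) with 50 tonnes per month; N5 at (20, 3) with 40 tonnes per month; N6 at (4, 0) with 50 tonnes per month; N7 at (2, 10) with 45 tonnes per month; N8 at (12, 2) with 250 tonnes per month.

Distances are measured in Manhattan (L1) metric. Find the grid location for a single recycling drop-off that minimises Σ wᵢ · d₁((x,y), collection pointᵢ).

Manhattan distance separates: Σwᵢ(|x−xᵢ|+|y−yᵢ|) = Σwᵢ|x−xᵢ| + Σwᵢ|y−yᵢ|, so x and y are optimised independently as 1-D weighted medians.
Total weight W = 625; half = 312.5.
x-coordinate, sorted with cumulative weight:
  x=2 (N7, w=45) cum 45
  x=3 (N2, w=30) cum 75
  x=4 (N6, w=50) cum 125
  x=12 (N4, w=50) cum 175
  x=12 (N8, w=250) cum 425  ← median
  x=13 (N1, w=110) cum 535
  x=16 (N3, w=50) cum 585
  x=20 (N5, w=40) cum 625
⇒ x* = 12
y-coordinate, sorted with cumulative weight:
  y=0 (N6, w=50) cum 50
  y=2 (N2, w=30) cum 80
  y=2 (N8, w=250) cum 330  ← median
  y=3 (N3, w=50) cum 380
  y=3 (N5, w=40) cum 420
  y=10 (N7, w=45) cum 465
  y=11 (N4, w=50) cum 515
  y=20 (N1, w=110) cum 625
⇒ y* = 2

(12, 2)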